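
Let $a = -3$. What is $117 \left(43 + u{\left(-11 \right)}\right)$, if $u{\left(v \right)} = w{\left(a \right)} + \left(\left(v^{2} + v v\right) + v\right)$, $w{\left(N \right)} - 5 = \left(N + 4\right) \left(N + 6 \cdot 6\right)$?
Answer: $36504$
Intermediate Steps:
$w{\left(N \right)} = 5 + \left(4 + N\right) \left(36 + N\right)$ ($w{\left(N \right)} = 5 + \left(N + 4\right) \left(N + 6 \cdot 6\right) = 5 + \left(4 + N\right) \left(N + 36\right) = 5 + \left(4 + N\right) \left(36 + N\right)$)
$u{\left(v \right)} = 38 + v + 2 v^{2}$ ($u{\left(v \right)} = \left(149 + \left(-3\right)^{2} + 40 \left(-3\right)\right) + \left(\left(v^{2} + v v\right) + v\right) = \left(149 + 9 - 120\right) + \left(\left(v^{2} + v^{2}\right) + v\right) = 38 + \left(2 v^{2} + v\right) = 38 + \left(v + 2 v^{2}\right) = 38 + v + 2 v^{2}$)
$117 \left(43 + u{\left(-11 \right)}\right) = 117 \left(43 + \left(38 - 11 + 2 \left(-11\right)^{2}\right)\right) = 117 \left(43 + \left(38 - 11 + 2 \cdot 121\right)\right) = 117 \left(43 + \left(38 - 11 + 242\right)\right) = 117 \left(43 + 269\right) = 117 \cdot 312 = 36504$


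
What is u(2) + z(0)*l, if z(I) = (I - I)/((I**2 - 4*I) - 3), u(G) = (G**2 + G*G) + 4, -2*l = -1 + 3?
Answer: 12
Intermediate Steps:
l = -1 (l = -(-1 + 3)/2 = -1/2*2 = -1)
u(G) = 4 + 2*G**2 (u(G) = (G**2 + G**2) + 4 = 2*G**2 + 4 = 4 + 2*G**2)
z(I) = 0 (z(I) = 0/(-3 + I**2 - 4*I) = 0)
u(2) + z(0)*l = (4 + 2*2**2) + 0*(-1) = (4 + 2*4) + 0 = (4 + 8) + 0 = 12 + 0 = 12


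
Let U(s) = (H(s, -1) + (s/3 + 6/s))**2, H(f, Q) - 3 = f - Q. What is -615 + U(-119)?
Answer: 2972413621/127449 ≈ 23322.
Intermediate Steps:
H(f, Q) = 3 + f - Q (H(f, Q) = 3 + (f - Q) = 3 + f - Q)
U(s) = (4 + 6/s + 4*s/3)**2 (U(s) = ((3 + s - 1*(-1)) + (s/3 + 6/s))**2 = ((3 + s + 1) + (s*(1/3) + 6/s))**2 = ((4 + s) + (s/3 + 6/s))**2 = ((4 + s) + (6/s + s/3))**2 = (4 + 6/s + 4*s/3)**2)
-615 + U(-119) = -615 + (1/9)*(18 + 4*(-119)**2 + 12*(-119))**2/(-119)**2 = -615 + (1/9)*(1/14161)*(18 + 4*14161 - 1428)**2 = -615 + (1/9)*(1/14161)*(18 + 56644 - 1428)**2 = -615 + (1/9)*(1/14161)*55234**2 = -615 + (1/9)*(1/14161)*3050794756 = -615 + 3050794756/127449 = 2972413621/127449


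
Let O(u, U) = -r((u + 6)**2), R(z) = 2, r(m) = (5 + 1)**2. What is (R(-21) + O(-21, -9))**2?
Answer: 1156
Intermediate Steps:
r(m) = 36 (r(m) = 6**2 = 36)
O(u, U) = -36 (O(u, U) = -1*36 = -36)
(R(-21) + O(-21, -9))**2 = (2 - 36)**2 = (-34)**2 = 1156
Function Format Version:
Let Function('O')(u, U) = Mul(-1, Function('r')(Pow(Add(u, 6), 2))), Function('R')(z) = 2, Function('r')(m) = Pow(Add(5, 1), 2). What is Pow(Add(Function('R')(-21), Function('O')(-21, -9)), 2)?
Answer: 1156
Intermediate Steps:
Function('r')(m) = 36 (Function('r')(m) = Pow(6, 2) = 36)
Function('O')(u, U) = -36 (Function('O')(u, U) = Mul(-1, 36) = -36)
Pow(Add(Function('R')(-21), Function('O')(-21, -9)), 2) = Pow(Add(2, -36), 2) = Pow(-34, 2) = 1156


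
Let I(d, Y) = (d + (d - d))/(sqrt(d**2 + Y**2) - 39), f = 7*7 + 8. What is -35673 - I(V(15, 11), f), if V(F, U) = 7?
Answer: -63391194/1777 - 7*sqrt(3298)/1777 ≈ -35673.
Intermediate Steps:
f = 57 (f = 49 + 8 = 57)
I(d, Y) = d/(-39 + sqrt(Y**2 + d**2)) (I(d, Y) = (d + 0)/(sqrt(Y**2 + d**2) - 39) = d/(-39 + sqrt(Y**2 + d**2)))
-35673 - I(V(15, 11), f) = -35673 - 7/(-39 + sqrt(57**2 + 7**2)) = -35673 - 7/(-39 + sqrt(3249 + 49)) = -35673 - 7/(-39 + sqrt(3298))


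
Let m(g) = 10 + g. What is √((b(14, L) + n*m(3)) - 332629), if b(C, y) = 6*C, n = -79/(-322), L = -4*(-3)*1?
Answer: 3*I*√3831029454/322 ≈ 576.66*I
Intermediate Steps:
L = 12 (L = 12*1 = 12)
n = 79/322 (n = -79*(-1/322) = 79/322 ≈ 0.24534)
√((b(14, L) + n*m(3)) - 332629) = √((6*14 + 79*(10 + 3)/322) - 332629) = √((84 + (79/322)*13) - 332629) = √((84 + 1027/322) - 332629) = √(28075/322 - 332629) = √(-107078463/322) = 3*I*√3831029454/322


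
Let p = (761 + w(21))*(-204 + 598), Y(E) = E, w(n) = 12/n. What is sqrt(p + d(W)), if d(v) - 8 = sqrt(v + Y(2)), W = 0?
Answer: sqrt(14703290 + 49*sqrt(2))/7 ≈ 547.79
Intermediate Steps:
d(v) = 8 + sqrt(2 + v) (d(v) = 8 + sqrt(v + 2) = 8 + sqrt(2 + v))
p = 2100414/7 (p = (761 + 12/21)*(-204 + 598) = (761 + 12*(1/21))*394 = (761 + 4/7)*394 = (5331/7)*394 = 2100414/7 ≈ 3.0006e+5)
sqrt(p + d(W)) = sqrt(2100414/7 + (8 + sqrt(2 + 0))) = sqrt(2100414/7 + (8 + sqrt(2))) = sqrt(2100470/7 + sqrt(2))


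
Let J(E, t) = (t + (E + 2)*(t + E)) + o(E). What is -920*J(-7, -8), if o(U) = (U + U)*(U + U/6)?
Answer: -500480/3 ≈ -1.6683e+5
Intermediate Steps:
o(U) = 7*U²/3 (o(U) = (2*U)*(U + U*(⅙)) = (2*U)*(U + U/6) = (2*U)*(7*U/6) = 7*U²/3)
J(E, t) = t + 7*E²/3 + (2 + E)*(E + t) (J(E, t) = (t + (E + 2)*(t + E)) + 7*E²/3 = (t + (2 + E)*(E + t)) + 7*E²/3 = t + 7*E²/3 + (2 + E)*(E + t))
-920*J(-7, -8) = -920*(2*(-7) + 3*(-8) + (10/3)*(-7)² - 7*(-8)) = -920*(-14 - 24 + (10/3)*49 + 56) = -920*(-14 - 24 + 490/3 + 56) = -920*544/3 = -500480/3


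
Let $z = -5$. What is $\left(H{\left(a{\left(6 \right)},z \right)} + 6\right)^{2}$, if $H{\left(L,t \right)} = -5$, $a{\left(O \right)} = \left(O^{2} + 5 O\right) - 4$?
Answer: $1$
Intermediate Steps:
$a{\left(O \right)} = -4 + O^{2} + 5 O$
$\left(H{\left(a{\left(6 \right)},z \right)} + 6\right)^{2} = \left(-5 + 6\right)^{2} = 1^{2} = 1$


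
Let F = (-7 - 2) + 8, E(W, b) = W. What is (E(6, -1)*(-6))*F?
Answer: 36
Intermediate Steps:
F = -1 (F = -9 + 8 = -1)
(E(6, -1)*(-6))*F = (6*(-6))*(-1) = -36*(-1) = 36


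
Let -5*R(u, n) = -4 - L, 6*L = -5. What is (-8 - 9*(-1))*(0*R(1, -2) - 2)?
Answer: -2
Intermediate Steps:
L = -⅚ (L = (⅙)*(-5) = -⅚ ≈ -0.83333)
R(u, n) = 19/30 (R(u, n) = -(-4 - 1*(-⅚))/5 = -(-4 + ⅚)/5 = -⅕*(-19/6) = 19/30)
(-8 - 9*(-1))*(0*R(1, -2) - 2) = (-8 - 9*(-1))*(0*(19/30) - 2) = (-8 + 9)*(0 - 2) = 1*(-2) = -2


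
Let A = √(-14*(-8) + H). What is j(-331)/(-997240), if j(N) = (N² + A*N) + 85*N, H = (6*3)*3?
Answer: -40713/498620 + 331*√166/997240 ≈ -0.077375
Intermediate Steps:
H = 54 (H = 18*3 = 54)
A = √166 (A = √(-14*(-8) + 54) = √(112 + 54) = √166 ≈ 12.884)
j(N) = N² + 85*N + N*√166 (j(N) = (N² + √166*N) + 85*N = (N² + N*√166) + 85*N = N² + 85*N + N*√166)
j(-331)/(-997240) = -331*(85 - 331 + √166)/(-997240) = -331*(-246 + √166)*(-1/997240) = (81426 - 331*√166)*(-1/997240) = -40713/498620 + 331*√166/997240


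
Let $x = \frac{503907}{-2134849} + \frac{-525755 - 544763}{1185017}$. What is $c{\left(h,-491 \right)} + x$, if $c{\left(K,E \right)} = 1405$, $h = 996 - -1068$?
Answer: $\frac{3551531929550164}{2529832357433} \approx 1403.9$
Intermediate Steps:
$h = 2064$ ($h = 996 + 1068 = 2064$)
$x = - \frac{2882532643201}{2529832357433}$ ($x = 503907 \left(- \frac{1}{2134849}\right) - \frac{1070518}{1185017} = - \frac{503907}{2134849} - \frac{1070518}{1185017} = - \frac{2882532643201}{2529832357433} \approx -1.1394$)
$c{\left(h,-491 \right)} + x = 1405 - \frac{2882532643201}{2529832357433} = \frac{3551531929550164}{2529832357433}$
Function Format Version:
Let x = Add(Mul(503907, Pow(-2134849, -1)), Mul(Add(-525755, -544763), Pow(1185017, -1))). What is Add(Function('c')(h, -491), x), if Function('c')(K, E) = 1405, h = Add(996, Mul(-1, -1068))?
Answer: Rational(3551531929550164, 2529832357433) ≈ 1403.9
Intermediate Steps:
h = 2064 (h = Add(996, 1068) = 2064)
x = Rational(-2882532643201, 2529832357433) (x = Add(Mul(503907, Rational(-1, 2134849)), Mul(-1070518, Rational(1, 1185017))) = Add(Rational(-503907, 2134849), Rational(-1070518, 1185017)) = Rational(-2882532643201, 2529832357433) ≈ -1.1394)
Add(Function('c')(h, -491), x) = Add(1405, Rational(-2882532643201, 2529832357433)) = Rational(3551531929550164, 2529832357433)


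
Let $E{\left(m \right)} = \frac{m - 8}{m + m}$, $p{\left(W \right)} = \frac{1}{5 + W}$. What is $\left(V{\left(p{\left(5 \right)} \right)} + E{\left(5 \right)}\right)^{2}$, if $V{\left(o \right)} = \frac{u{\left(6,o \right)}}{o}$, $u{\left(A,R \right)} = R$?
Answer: $\frac{49}{100} \approx 0.49$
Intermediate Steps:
$E{\left(m \right)} = \frac{-8 + m}{2 m}$
$V{\left(o \right)} = 1$ ($V{\left(o \right)} = \frac{o}{o} = 1$)
$\left(V{\left(p{\left(5 \right)} \right)} + E{\left(5 \right)}\right)^{2} = \left(1 + \frac{-8 + 5}{2 \cdot 5}\right)^{2} = \left(1 + \frac{1}{2} \cdot \frac{1}{5} \left(-3\right)\right)^{2} = \left(1 - \frac{3}{10}\right)^{2} = \left(\frac{7}{10}\right)^{2} = \frac{49}{100}$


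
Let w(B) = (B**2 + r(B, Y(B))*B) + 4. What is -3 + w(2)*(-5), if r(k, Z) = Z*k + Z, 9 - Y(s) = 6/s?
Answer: -223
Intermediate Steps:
Y(s) = 9 - 6/s
r(k, Z) = Z + Z*k
w(B) = 4 + B**2 + B*(1 + B)*(9 - 6/B) (w(B) = (B**2 + ((9 - 6/B)*(1 + B))*B) + 4 = (B**2 + ((1 + B)*(9 - 6/B))*B) + 4 = (B**2 + B*(1 + B)*(9 - 6/B)) + 4 = 4 + B**2 + B*(1 + B)*(9 - 6/B))
-3 + w(2)*(-5) = -3 + (-2 + 3*2 + 10*2**2)*(-5) = -3 + (-2 + 6 + 10*4)*(-5) = -3 + (-2 + 6 + 40)*(-5) = -3 + 44*(-5) = -3 - 220 = -223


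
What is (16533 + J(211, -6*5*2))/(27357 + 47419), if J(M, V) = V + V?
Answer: 16413/74776 ≈ 0.21950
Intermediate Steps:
J(M, V) = 2*V
(16533 + J(211, -6*5*2))/(27357 + 47419) = (16533 + 2*(-6*5*2))/(27357 + 47419) = (16533 + 2*(-30*2))/74776 = (16533 + 2*(-60))*(1/74776) = (16533 - 120)*(1/74776) = 16413*(1/74776) = 16413/74776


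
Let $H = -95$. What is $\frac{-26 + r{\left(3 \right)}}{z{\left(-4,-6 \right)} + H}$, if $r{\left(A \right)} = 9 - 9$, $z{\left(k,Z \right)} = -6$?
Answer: $\frac{26}{101} \approx 0.25743$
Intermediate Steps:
$r{\left(A \right)} = 0$
$\frac{-26 + r{\left(3 \right)}}{z{\left(-4,-6 \right)} + H} = \frac{-26 + 0}{-6 - 95} = - \frac{26}{-101} = \left(-26\right) \left(- \frac{1}{101}\right) = \frac{26}{101}$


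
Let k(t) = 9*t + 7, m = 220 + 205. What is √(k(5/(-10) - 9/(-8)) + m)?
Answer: 3*√778/4 ≈ 20.919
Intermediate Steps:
m = 425
k(t) = 7 + 9*t
√(k(5/(-10) - 9/(-8)) + m) = √((7 + 9*(5/(-10) - 9/(-8))) + 425) = √((7 + 9*(5*(-⅒) - 9*(-⅛))) + 425) = √((7 + 9*(-½ + 9/8)) + 425) = √((7 + 9*(5/8)) + 425) = √((7 + 45/8) + 425) = √(101/8 + 425) = √(3501/8) = 3*√778/4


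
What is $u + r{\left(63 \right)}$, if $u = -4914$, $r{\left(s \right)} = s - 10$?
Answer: $-4861$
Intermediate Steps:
$r{\left(s \right)} = -10 + s$
$u + r{\left(63 \right)} = -4914 + \left(-10 + 63\right) = -4914 + 53 = -4861$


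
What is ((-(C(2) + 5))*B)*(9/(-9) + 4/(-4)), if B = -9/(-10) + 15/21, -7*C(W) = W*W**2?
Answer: 3051/245 ≈ 12.453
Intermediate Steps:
C(W) = -W**3/7 (C(W) = -W*W**2/7 = -W**3/7)
B = 113/70 (B = -9*(-1/10) + 15*(1/21) = 9/10 + 5/7 = 113/70 ≈ 1.6143)
((-(C(2) + 5))*B)*(9/(-9) + 4/(-4)) = (-(-1/7*2**3 + 5)*(113/70))*(9/(-9) + 4/(-4)) = (-(-1/7*8 + 5)*(113/70))*(9*(-1/9) + 4*(-1/4)) = (-(-8/7 + 5)*(113/70))*(-1 - 1) = (-1*27/7*(113/70))*(-2) = -27/7*113/70*(-2) = -3051/490*(-2) = 3051/245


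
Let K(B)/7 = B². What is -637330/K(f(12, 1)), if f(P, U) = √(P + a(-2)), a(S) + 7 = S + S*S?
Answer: -637330/49 ≈ -13007.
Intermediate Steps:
a(S) = -7 + S + S² (a(S) = -7 + (S + S*S) = -7 + (S + S²) = -7 + S + S²)
f(P, U) = √(-5 + P) (f(P, U) = √(P + (-7 - 2 + (-2)²)) = √(P + (-7 - 2 + 4)) = √(P - 5) = √(-5 + P))
K(B) = 7*B²
-637330/K(f(12, 1)) = -637330*1/(7*(-5 + 12)) = -637330/(7*(√7)²) = -637330/(7*7) = -637330/49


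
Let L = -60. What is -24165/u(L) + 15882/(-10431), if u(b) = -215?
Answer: 16576699/149511 ≈ 110.87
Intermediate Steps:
-24165/u(L) + 15882/(-10431) = -24165/(-215) + 15882/(-10431) = -24165*(-1/215) + 15882*(-1/10431) = 4833/43 - 5294/3477 = 16576699/149511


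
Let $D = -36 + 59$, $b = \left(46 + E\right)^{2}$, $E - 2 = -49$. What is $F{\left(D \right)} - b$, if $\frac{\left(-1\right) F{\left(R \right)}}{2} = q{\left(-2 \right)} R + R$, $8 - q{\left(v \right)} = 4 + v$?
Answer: $-323$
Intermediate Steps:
$E = -47$ ($E = 2 - 49 = -47$)
$b = 1$ ($b = \left(46 - 47\right)^{2} = \left(-1\right)^{2} = 1$)
$D = 23$
$q{\left(v \right)} = 4 - v$ ($q{\left(v \right)} = 8 - \left(4 + v\right) = 4 - v$)
$F{\left(R \right)} = - 14 R$ ($F{\left(R \right)} = - 2 \left(\left(4 - -2\right) R + R\right) = - 2 \left(\left(4 + 2\right) R + R\right) = - 2 \left(6 R + R\right) = - 2 \cdot 7 R = - 14 R$)
$F{\left(D \right)} - b = \left(-14\right) 23 - 1 = -322 - 1 = -323$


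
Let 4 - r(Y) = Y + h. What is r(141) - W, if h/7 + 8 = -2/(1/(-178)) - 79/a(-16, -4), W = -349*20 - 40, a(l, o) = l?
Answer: 70599/16 ≈ 4412.4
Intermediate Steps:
W = -7020 (W = -6980 - 40 = -7020)
h = 39529/16 (h = -56 + 7*(-2/(1/(-178)) - 79/(-16)) = -56 + 7*(-2/(-1/178) - 79*(-1/16)) = -56 + 7*(-2*(-178) + 79/16) = -56 + 7*(356 + 79/16) = -56 + 7*(5775/16) = -56 + 40425/16 = 39529/16 ≈ 2470.6)
r(Y) = -39465/16 - Y (r(Y) = 4 - (Y + 39529/16) = 4 - (39529/16 + Y) = 4 + (-39529/16 - Y) = -39465/16 - Y)
r(141) - W = (-39465/16 - 1*141) - 1*(-7020) = (-39465/16 - 141) + 7020 = -41721/16 + 7020 = 70599/16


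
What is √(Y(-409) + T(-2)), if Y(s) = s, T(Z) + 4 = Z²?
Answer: I*√409 ≈ 20.224*I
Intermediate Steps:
T(Z) = -4 + Z²
√(Y(-409) + T(-2)) = √(-409 + (-4 + (-2)²)) = √(-409 + (-4 + 4)) = √(-409 + 0) = √(-409) = I*√409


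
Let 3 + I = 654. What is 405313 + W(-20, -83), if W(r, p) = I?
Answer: 405964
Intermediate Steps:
I = 651 (I = -3 + 654 = 651)
W(r, p) = 651
405313 + W(-20, -83) = 405313 + 651 = 405964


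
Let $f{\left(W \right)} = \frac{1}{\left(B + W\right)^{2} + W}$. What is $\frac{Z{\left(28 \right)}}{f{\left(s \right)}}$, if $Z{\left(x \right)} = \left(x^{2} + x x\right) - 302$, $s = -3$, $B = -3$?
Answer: $41778$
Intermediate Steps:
$Z{\left(x \right)} = -302 + 2 x^{2}$ ($Z{\left(x \right)} = \left(x^{2} + x^{2}\right) - 302 = 2 x^{2} - 302 = -302 + 2 x^{2}$)
$f{\left(W \right)} = \frac{1}{W + \left(-3 + W\right)^{2}}$ ($f{\left(W \right)} = \frac{1}{\left(-3 + W\right)^{2} + W} = \frac{1}{W + \left(-3 + W\right)^{2}}$)
$\frac{Z{\left(28 \right)}}{f{\left(s \right)}} = \frac{-302 + 2 \cdot 28^{2}}{\frac{1}{-3 + \left(-3 - 3\right)^{2}}} = \frac{-302 + 2 \cdot 784}{\frac{1}{-3 + \left(-6\right)^{2}}} = \frac{-302 + 1568}{\frac{1}{-3 + 36}} = \frac{1266}{\frac{1}{33}} = 1266 \frac{1}{\frac{1}{33}} = 1266 \cdot 33 = 41778$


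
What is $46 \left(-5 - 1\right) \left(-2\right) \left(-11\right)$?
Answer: $-6072$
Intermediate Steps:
$46 \left(-5 - 1\right) \left(-2\right) \left(-11\right) = 46 \left(\left(-6\right) \left(-2\right)\right) \left(-11\right) = 46 \cdot 12 \left(-11\right) = 552 \left(-11\right) = -6072$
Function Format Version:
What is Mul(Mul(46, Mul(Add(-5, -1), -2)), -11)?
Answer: -6072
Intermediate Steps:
Mul(Mul(46, Mul(Add(-5, -1), -2)), -11) = Mul(Mul(46, Mul(-6, -2)), -11) = Mul(Mul(46, 12), -11) = Mul(552, -11) = -6072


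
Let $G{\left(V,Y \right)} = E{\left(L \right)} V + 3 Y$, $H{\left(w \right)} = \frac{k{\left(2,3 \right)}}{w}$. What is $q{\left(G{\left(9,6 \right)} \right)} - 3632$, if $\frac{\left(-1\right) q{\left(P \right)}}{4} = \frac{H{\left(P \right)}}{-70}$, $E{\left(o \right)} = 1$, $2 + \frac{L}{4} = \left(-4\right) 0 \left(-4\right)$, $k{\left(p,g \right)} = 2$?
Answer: $- \frac{3432236}{945} \approx -3632.0$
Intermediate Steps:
$L = -8$ ($L = -8 + 4 \left(-4\right) 0 \left(-4\right) = -8 + 4 \cdot 0 \left(-4\right) = -8 + 4 \cdot 0 = -8 + 0 = -8$)
$H{\left(w \right)} = \frac{2}{w}$
$G{\left(V,Y \right)} = V + 3 Y$ ($G{\left(V,Y \right)} = 1 V + 3 Y = V + 3 Y$)
$q{\left(P \right)} = \frac{4}{35 P}$ ($q{\left(P \right)} = - 4 \frac{2 \frac{1}{P}}{-70} = - 4 \frac{2}{P} \left(- \frac{1}{70}\right) = - 4 \left(- \frac{1}{35 P}\right) = \frac{4}{35 P}$)
$q{\left(G{\left(9,6 \right)} \right)} - 3632 = \frac{4}{35 \left(9 + 3 \cdot 6\right)} - 3632 = \frac{4}{35 \left(9 + 18\right)} - 3632 = \frac{4}{35 \cdot 27} - 3632 = \frac{4}{35} \cdot \frac{1}{27} - 3632 = \frac{4}{945} - 3632 = - \frac{3432236}{945}$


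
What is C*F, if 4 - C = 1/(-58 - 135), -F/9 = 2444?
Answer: -17002908/193 ≈ -88098.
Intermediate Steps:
F = -21996 (F = -9*2444 = -21996)
C = 773/193 (C = 4 - 1/(-58 - 135) = 4 - 1/(-193) = 4 - 1*(-1/193) = 4 + 1/193 = 773/193 ≈ 4.0052)
C*F = (773/193)*(-21996) = -17002908/193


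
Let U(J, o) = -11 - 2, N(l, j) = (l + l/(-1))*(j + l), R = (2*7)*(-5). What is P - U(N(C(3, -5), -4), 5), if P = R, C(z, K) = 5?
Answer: -57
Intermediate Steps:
R = -70 (R = 14*(-5) = -70)
N(l, j) = 0 (N(l, j) = (l + l*(-1))*(j + l) = (l - l)*(j + l) = 0*(j + l) = 0)
P = -70
U(J, o) = -13
P - U(N(C(3, -5), -4), 5) = -70 - 1*(-13) = -70 + 13 = -57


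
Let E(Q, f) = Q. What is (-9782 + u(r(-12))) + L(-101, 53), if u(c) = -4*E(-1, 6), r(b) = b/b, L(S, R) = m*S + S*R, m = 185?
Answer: -33816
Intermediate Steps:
L(S, R) = 185*S + R*S (L(S, R) = 185*S + S*R = 185*S + R*S)
r(b) = 1
u(c) = 4 (u(c) = -4*(-1) = 4)
(-9782 + u(r(-12))) + L(-101, 53) = (-9782 + 4) - 101*(185 + 53) = -9778 - 101*238 = -9778 - 24038 = -33816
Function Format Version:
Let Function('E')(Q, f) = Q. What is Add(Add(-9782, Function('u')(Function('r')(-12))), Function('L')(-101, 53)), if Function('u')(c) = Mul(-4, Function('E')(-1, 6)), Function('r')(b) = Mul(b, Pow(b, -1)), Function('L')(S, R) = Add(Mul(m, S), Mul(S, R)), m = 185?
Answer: -33816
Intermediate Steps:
Function('L')(S, R) = Add(Mul(185, S), Mul(R, S)) (Function('L')(S, R) = Add(Mul(185, S), Mul(S, R)) = Add(Mul(185, S), Mul(R, S)))
Function('r')(b) = 1
Function('u')(c) = 4 (Function('u')(c) = Mul(-4, -1) = 4)
Add(Add(-9782, Function('u')(Function('r')(-12))), Function('L')(-101, 53)) = Add(Add(-9782, 4), Mul(-101, Add(185, 53))) = Add(-9778, Mul(-101, 238)) = Add(-9778, -24038) = -33816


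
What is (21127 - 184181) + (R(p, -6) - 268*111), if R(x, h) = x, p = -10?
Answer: -192812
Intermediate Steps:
(21127 - 184181) + (R(p, -6) - 268*111) = (21127 - 184181) + (-10 - 268*111) = -163054 + (-10 - 29748) = -163054 - 29758 = -192812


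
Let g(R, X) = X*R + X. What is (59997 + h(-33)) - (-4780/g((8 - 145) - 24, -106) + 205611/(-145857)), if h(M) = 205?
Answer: 2482132699541/41228912 ≈ 60204.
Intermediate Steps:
g(R, X) = X + R*X (g(R, X) = R*X + X = X + R*X)
(59997 + h(-33)) - (-4780/g((8 - 145) - 24, -106) + 205611/(-145857)) = (59997 + 205) - (-4780*(-1/(106*(1 + ((8 - 145) - 24)))) + 205611/(-145857)) = 60202 - (-4780*(-1/(106*(1 + (-137 - 24)))) + 205611*(-1/145857)) = 60202 - (-4780*(-1/(106*(1 - 161))) - 68537/48619) = 60202 - (-4780/((-106*(-160))) - 68537/48619) = 60202 - (-4780/16960 - 68537/48619) = 60202 - (-4780*1/16960 - 68537/48619) = 60202 - (-239/848 - 68537/48619) = 60202 - 1*(-69739317/41228912) = 60202 + 69739317/41228912 = 2482132699541/41228912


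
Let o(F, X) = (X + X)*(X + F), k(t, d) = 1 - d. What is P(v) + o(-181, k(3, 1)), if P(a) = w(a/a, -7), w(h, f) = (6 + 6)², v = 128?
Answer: 144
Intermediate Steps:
w(h, f) = 144 (w(h, f) = 12² = 144)
P(a) = 144
o(F, X) = 2*X*(F + X) (o(F, X) = (2*X)*(F + X) = 2*X*(F + X))
P(v) + o(-181, k(3, 1)) = 144 + 2*(1 - 1*1)*(-181 + (1 - 1*1)) = 144 + 2*(1 - 1)*(-181 + (1 - 1)) = 144 + 2*0*(-181 + 0) = 144 + 2*0*(-181) = 144 + 0 = 144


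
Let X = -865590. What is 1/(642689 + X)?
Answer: -1/222901 ≈ -4.4863e-6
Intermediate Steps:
1/(642689 + X) = 1/(642689 - 865590) = 1/(-222901) = -1/222901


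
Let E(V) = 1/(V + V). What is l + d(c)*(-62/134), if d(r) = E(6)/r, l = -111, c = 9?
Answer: -803227/7236 ≈ -111.00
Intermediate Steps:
E(V) = 1/(2*V)
d(r) = 1/(12*r) (d(r) = ((½)/6)/r = ((½)*(⅙))/r = 1/(12*r))
l + d(c)*(-62/134) = -111 + ((1/12)/9)*(-62/134) = -111 + ((1/12)*(⅑))*(-62*1/134) = -111 + (1/108)*(-31/67) = -111 - 31/7236 = -803227/7236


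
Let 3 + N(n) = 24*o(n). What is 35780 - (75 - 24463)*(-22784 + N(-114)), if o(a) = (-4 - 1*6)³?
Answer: -1141005576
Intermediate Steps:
o(a) = -1000 (o(a) = (-4 - 6)³ = (-10)³ = -1000)
N(n) = -24003 (N(n) = -3 + 24*(-1000) = -3 - 24000 = -24003)
35780 - (75 - 24463)*(-22784 + N(-114)) = 35780 - (75 - 24463)*(-22784 - 24003) = 35780 - (-24388)*(-46787) = 35780 - 1*1141041356 = 35780 - 1141041356 = -1141005576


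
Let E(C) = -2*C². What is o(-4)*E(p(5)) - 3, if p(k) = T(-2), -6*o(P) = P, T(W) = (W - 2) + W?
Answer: -51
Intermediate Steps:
T(W) = -2 + 2*W (T(W) = (-2 + W) + W = -2 + 2*W)
o(P) = -P/6
p(k) = -6 (p(k) = -2 + 2*(-2) = -2 - 4 = -6)
o(-4)*E(p(5)) - 3 = (-⅙*(-4))*(-2*(-6)²) - 3 = 2*(-2*36)/3 - 3 = (⅔)*(-72) - 3 = -48 - 3 = -51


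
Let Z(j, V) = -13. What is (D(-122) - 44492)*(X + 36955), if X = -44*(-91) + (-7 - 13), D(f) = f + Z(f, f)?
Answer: -1826984753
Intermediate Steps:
D(f) = -13 + f (D(f) = f - 13 = -13 + f)
X = 3984 (X = 4004 - 20 = 3984)
(D(-122) - 44492)*(X + 36955) = ((-13 - 122) - 44492)*(3984 + 36955) = (-135 - 44492)*40939 = -44627*40939 = -1826984753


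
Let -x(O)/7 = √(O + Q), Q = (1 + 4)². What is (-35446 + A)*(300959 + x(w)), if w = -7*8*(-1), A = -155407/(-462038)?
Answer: -2463923536256368/231019 ≈ -1.0665e+10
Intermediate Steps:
Q = 25 (Q = 5² = 25)
A = 155407/462038 (A = -155407*(-1/462038) = 155407/462038 ≈ 0.33635)
w = 56 (w = -56*(-1) = 56)
x(O) = -7*√(25 + O) (x(O) = -7*√(O + 25) = -7*√(25 + O))
(-35446 + A)*(300959 + x(w)) = (-35446 + 155407/462038)*(300959 - 7*√(25 + 56)) = -16377243541*(300959 - 7*√81)/462038 = -16377243541*(300959 - 7*9)/462038 = -16377243541*(300959 - 63)/462038 = -16377243541/462038*300896 = -2463923536256368/231019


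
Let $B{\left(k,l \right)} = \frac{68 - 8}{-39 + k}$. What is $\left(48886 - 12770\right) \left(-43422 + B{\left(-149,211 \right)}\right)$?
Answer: $- \frac{73707302484}{47} \approx -1.5682 \cdot 10^{9}$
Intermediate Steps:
$B{\left(k,l \right)} = \frac{60}{-39 + k}$
$\left(48886 - 12770\right) \left(-43422 + B{\left(-149,211 \right)}\right) = \left(48886 - 12770\right) \left(-43422 + \frac{60}{-39 - 149}\right) = 36116 \left(-43422 + \frac{60}{-188}\right) = 36116 \left(-43422 + 60 \left(- \frac{1}{188}\right)\right) = 36116 \left(-43422 - \frac{15}{47}\right) = 36116 \left(- \frac{2040849}{47}\right) = - \frac{73707302484}{47}$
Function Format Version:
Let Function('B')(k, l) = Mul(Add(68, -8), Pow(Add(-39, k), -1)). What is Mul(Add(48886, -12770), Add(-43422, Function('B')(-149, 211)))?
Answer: Rational(-73707302484, 47) ≈ -1.5682e+9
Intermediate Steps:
Function('B')(k, l) = Mul(60, Pow(Add(-39, k), -1))
Mul(Add(48886, -12770), Add(-43422, Function('B')(-149, 211))) = Mul(Add(48886, -12770), Add(-43422, Mul(60, Pow(Add(-39, -149), -1)))) = Mul(36116, Add(-43422, Mul(60, Pow(-188, -1)))) = Mul(36116, Add(-43422, Mul(60, Rational(-1, 188)))) = Mul(36116, Add(-43422, Rational(-15, 47))) = Mul(36116, Rational(-2040849, 47)) = Rational(-73707302484, 47)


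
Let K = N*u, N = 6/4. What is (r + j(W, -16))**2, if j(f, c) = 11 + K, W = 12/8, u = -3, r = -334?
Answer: 429025/4 ≈ 1.0726e+5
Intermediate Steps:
N = 3/2 (N = 6*(1/4) = 3/2 ≈ 1.5000)
K = -9/2 (K = (3/2)*(-3) = -9/2 ≈ -4.5000)
W = 3/2 (W = 12*(1/8) = 3/2 ≈ 1.5000)
j(f, c) = 13/2 (j(f, c) = 11 - 9/2 = 13/2)
(r + j(W, -16))**2 = (-334 + 13/2)**2 = (-655/2)**2 = 429025/4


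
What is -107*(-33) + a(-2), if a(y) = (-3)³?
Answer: 3504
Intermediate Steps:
a(y) = -27
-107*(-33) + a(-2) = -107*(-33) - 27 = 3531 - 27 = 3504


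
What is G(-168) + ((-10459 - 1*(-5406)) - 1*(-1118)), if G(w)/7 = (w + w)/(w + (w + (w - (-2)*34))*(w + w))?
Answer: -2105239/535 ≈ -3935.0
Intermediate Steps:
G(w) = 14*w/(w + 2*w*(68 + 2*w)) (G(w) = 7*((w + w)/(w + (w + (w - (-2)*34))*(w + w))) = 7*((2*w)/(w + (w + (w - 1*(-68)))*(2*w))) = 7*((2*w)/(w + (w + (w + 68))*(2*w))) = 7*((2*w)/(w + (w + (68 + w))*(2*w))) = 7*((2*w)/(w + (68 + 2*w)*(2*w))) = 7*((2*w)/(w + 2*w*(68 + 2*w))) = 7*(2*w/(w + 2*w*(68 + 2*w))) = 14*w/(w + 2*w*(68 + 2*w)))
G(-168) + ((-10459 - 1*(-5406)) - 1*(-1118)) = 14/(137 + 4*(-168)) + ((-10459 - 1*(-5406)) - 1*(-1118)) = 14/(137 - 672) + ((-10459 + 5406) + 1118) = 14/(-535) + (-5053 + 1118) = 14*(-1/535) - 3935 = -14/535 - 3935 = -2105239/535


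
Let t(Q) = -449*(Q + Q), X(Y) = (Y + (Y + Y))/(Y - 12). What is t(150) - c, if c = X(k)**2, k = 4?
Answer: -538809/4 ≈ -1.3470e+5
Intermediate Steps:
X(Y) = 3*Y/(-12 + Y) (X(Y) = (Y + 2*Y)/(-12 + Y) = (3*Y)/(-12 + Y) = 3*Y/(-12 + Y))
c = 9/4 (c = (3*4/(-12 + 4))**2 = (3*4/(-8))**2 = (3*4*(-1/8))**2 = (-3/2)**2 = 9/4 ≈ 2.2500)
t(Q) = -898*Q
t(150) - c = -898*150 - 1*9/4 = -134700 - 9/4 = -538809/4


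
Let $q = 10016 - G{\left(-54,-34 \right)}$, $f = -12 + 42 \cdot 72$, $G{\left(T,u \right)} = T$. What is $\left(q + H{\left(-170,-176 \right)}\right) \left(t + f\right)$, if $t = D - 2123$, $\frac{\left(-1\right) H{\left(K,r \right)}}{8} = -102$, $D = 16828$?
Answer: $192867262$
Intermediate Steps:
$H{\left(K,r \right)} = 816$ ($H{\left(K,r \right)} = \left(-8\right) \left(-102\right) = 816$)
$f = 3012$ ($f = -12 + 3024 = 3012$)
$t = 14705$ ($t = 16828 - 2123 = 14705$)
$q = 10070$ ($q = 10016 - -54 = 10016 + 54 = 10070$)
$\left(q + H{\left(-170,-176 \right)}\right) \left(t + f\right) = \left(10070 + 816\right) \left(14705 + 3012\right) = 10886 \cdot 17717 = 192867262$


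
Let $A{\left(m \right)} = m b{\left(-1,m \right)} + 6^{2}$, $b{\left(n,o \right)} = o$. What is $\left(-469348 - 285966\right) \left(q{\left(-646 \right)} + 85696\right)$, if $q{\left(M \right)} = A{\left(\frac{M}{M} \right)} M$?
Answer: $-46673873316$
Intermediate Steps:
$A{\left(m \right)} = 36 + m^{2}$ ($A{\left(m \right)} = m m + 6^{2} = m^{2} + 36 = 36 + m^{2}$)
$q{\left(M \right)} = 37 M$ ($q{\left(M \right)} = \left(36 + \left(\frac{M}{M}\right)^{2}\right) M = \left(36 + 1^{2}\right) M = \left(36 + 1\right) M = 37 M$)
$\left(-469348 - 285966\right) \left(q{\left(-646 \right)} + 85696\right) = \left(-469348 - 285966\right) \left(37 \left(-646\right) + 85696\right) = - 755314 \left(-23902 + 85696\right) = \left(-755314\right) 61794 = -46673873316$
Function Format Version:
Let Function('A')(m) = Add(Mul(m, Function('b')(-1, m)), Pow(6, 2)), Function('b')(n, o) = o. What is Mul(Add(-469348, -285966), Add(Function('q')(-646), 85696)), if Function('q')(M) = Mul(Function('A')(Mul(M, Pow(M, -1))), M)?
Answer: -46673873316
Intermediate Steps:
Function('A')(m) = Add(36, Pow(m, 2)) (Function('A')(m) = Add(Mul(m, m), Pow(6, 2)) = Add(Pow(m, 2), 36) = Add(36, Pow(m, 2)))
Function('q')(M) = Mul(37, M) (Function('q')(M) = Mul(Add(36, Pow(Mul(M, Pow(M, -1)), 2)), M) = Mul(Add(36, Pow(1, 2)), M) = Mul(Add(36, 1), M) = Mul(37, M))
Mul(Add(-469348, -285966), Add(Function('q')(-646), 85696)) = Mul(Add(-469348, -285966), Add(Mul(37, -646), 85696)) = Mul(-755314, Add(-23902, 85696)) = Mul(-755314, 61794) = -46673873316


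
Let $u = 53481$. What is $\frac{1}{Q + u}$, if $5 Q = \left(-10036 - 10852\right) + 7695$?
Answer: $\frac{5}{254212} \approx 1.9669 \cdot 10^{-5}$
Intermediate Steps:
$Q = - \frac{13193}{5}$ ($Q = \frac{\left(-10036 - 10852\right) + 7695}{5} = \frac{-20888 + 7695}{5} = \frac{1}{5} \left(-13193\right) = - \frac{13193}{5} \approx -2638.6$)
$\frac{1}{Q + u} = \frac{1}{- \frac{13193}{5} + 53481} = \frac{1}{\frac{254212}{5}} = \frac{5}{254212}$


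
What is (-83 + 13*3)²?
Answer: 1936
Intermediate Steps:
(-83 + 13*3)² = (-83 + 39)² = (-44)² = 1936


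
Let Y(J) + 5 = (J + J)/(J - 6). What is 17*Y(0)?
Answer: -85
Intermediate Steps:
Y(J) = -5 + 2*J/(-6 + J) (Y(J) = -5 + (J + J)/(J - 6) = -5 + (2*J)/(-6 + J) = -5 + 2*J/(-6 + J))
17*Y(0) = 17*(3*(10 - 1*0)/(-6 + 0)) = 17*(3*(10 + 0)/(-6)) = 17*(3*(-1/6)*10) = 17*(-5) = -85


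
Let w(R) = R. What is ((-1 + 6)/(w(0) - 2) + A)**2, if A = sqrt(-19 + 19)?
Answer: 25/4 ≈ 6.2500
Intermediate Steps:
A = 0 (A = sqrt(0) = 0)
((-1 + 6)/(w(0) - 2) + A)**2 = ((-1 + 6)/(0 - 2) + 0)**2 = (5/(-2) + 0)**2 = (5*(-1/2) + 0)**2 = (-5/2 + 0)**2 = (-5/2)**2 = 25/4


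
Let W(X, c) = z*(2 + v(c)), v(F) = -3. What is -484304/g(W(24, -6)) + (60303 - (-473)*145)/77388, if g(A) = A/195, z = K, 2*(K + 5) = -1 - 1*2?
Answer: -281094852418/19347 ≈ -1.4529e+7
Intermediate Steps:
K = -13/2 (K = -5 + (-1 - 1*2)/2 = -5 + (-1 - 2)/2 = -5 + (1/2)*(-3) = -5 - 3/2 = -13/2 ≈ -6.5000)
z = -13/2 ≈ -6.5000
W(X, c) = 13/2 (W(X, c) = -13*(2 - 3)/2 = -13/2*(-1) = 13/2)
g(A) = A/195 (g(A) = A*(1/195) = A/195)
-484304/g(W(24, -6)) + (60303 - (-473)*145)/77388 = -484304/((1/195)*(13/2)) + (60303 - (-473)*145)/77388 = -484304/1/30 + (60303 - 1*(-68585))*(1/77388) = -484304*30 + (60303 + 68585)*(1/77388) = -14529120 + 128888*(1/77388) = -14529120 + 32222/19347 = -281094852418/19347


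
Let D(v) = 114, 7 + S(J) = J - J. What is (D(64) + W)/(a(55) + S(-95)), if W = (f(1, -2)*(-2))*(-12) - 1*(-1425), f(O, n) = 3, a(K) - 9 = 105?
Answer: 1611/107 ≈ 15.056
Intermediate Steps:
S(J) = -7 (S(J) = -7 + (J - J) = -7 + 0 = -7)
a(K) = 114 (a(K) = 9 + 105 = 114)
W = 1497 (W = (3*(-2))*(-12) - 1*(-1425) = -6*(-12) + 1425 = 72 + 1425 = 1497)
(D(64) + W)/(a(55) + S(-95)) = (114 + 1497)/(114 - 7) = 1611/107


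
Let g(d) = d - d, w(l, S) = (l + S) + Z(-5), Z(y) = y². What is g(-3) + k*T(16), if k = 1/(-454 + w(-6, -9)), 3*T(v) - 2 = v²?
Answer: -43/222 ≈ -0.19369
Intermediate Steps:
T(v) = ⅔ + v²/3
w(l, S) = 25 + S + l (w(l, S) = (l + S) + (-5)² = (S + l) + 25 = 25 + S + l)
k = -1/444 (k = 1/(-454 + (25 - 9 - 6)) = 1/(-454 + 10) = 1/(-444) = -1/444 ≈ -0.0022523)
g(d) = 0
g(-3) + k*T(16) = 0 - (⅔ + (⅓)*16²)/444 = 0 - (⅔ + (⅓)*256)/444 = 0 - (⅔ + 256/3)/444 = 0 - 1/444*86 = 0 - 43/222 = -43/222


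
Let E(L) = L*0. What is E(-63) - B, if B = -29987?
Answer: 29987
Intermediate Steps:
E(L) = 0
E(-63) - B = 0 - 1*(-29987) = 0 + 29987 = 29987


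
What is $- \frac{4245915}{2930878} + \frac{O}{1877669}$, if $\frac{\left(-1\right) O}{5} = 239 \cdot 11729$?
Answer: $- \frac{49052063306225}{5503218763382} \approx -8.9133$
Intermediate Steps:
$O = -14016155$ ($O = - 5 \cdot 239 \cdot 11729 = \left(-5\right) 2803231 = -14016155$)
$- \frac{4245915}{2930878} + \frac{O}{1877669} = - \frac{4245915}{2930878} - \frac{14016155}{1877669} = - \frac{49052063306225}{5503218763382}$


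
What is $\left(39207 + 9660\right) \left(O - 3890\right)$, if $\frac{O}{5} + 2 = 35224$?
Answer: $8415874740$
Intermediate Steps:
$O = 176110$ ($O = -10 + 5 \cdot 35224 = -10 + 176120 = 176110$)
$\left(39207 + 9660\right) \left(O - 3890\right) = \left(39207 + 9660\right) \left(176110 - 3890\right) = 48867 \cdot 172220 = 8415874740$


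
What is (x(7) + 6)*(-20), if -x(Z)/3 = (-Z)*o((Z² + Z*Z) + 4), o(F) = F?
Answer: -42960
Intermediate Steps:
x(Z) = 3*Z*(4 + 2*Z²) (x(Z) = -3*(-Z)*((Z² + Z*Z) + 4) = -3*(-Z)*((Z² + Z²) + 4) = -3*(-Z)*(2*Z² + 4) = -3*(-Z)*(4 + 2*Z²) = -(-3)*Z*(4 + 2*Z²) = 3*Z*(4 + 2*Z²))
(x(7) + 6)*(-20) = (6*7*(2 + 7²) + 6)*(-20) = (6*7*(2 + 49) + 6)*(-20) = (6*7*51 + 6)*(-20) = (2142 + 6)*(-20) = 2148*(-20) = -42960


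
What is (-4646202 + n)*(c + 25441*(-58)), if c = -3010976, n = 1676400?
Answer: 13324177042308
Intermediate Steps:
(-4646202 + n)*(c + 25441*(-58)) = (-4646202 + 1676400)*(-3010976 + 25441*(-58)) = -2969802*(-3010976 - 1475578) = -2969802*(-4486554) = 13324177042308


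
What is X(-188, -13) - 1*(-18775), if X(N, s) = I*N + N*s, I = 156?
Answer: -8109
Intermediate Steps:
X(N, s) = 156*N + N*s
X(-188, -13) - 1*(-18775) = -188*(156 - 13) - 1*(-18775) = -188*143 + 18775 = -26884 + 18775 = -8109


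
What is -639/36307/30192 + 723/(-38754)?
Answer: -44031310351/2360077572432 ≈ -0.018657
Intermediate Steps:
-639/36307/30192 + 723/(-38754) = -639*1/36307*(1/30192) + 723*(-1/38754) = -639/36307*1/30192 - 241/12918 = -213/365393648 - 241/12918 = -44031310351/2360077572432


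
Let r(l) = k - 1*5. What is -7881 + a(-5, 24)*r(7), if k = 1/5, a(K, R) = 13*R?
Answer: -46893/5 ≈ -9378.6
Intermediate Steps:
k = 1/5 ≈ 0.20000
r(l) = -24/5 (r(l) = 1/5 - 1*5 = 1/5 - 5 = -24/5)
-7881 + a(-5, 24)*r(7) = -7881 + (13*24)*(-24/5) = -7881 + 312*(-24/5) = -7881 - 7488/5 = -46893/5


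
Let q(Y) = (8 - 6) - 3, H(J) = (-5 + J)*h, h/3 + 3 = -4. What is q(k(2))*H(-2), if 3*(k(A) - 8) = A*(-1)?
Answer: -147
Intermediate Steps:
h = -21 (h = -9 + 3*(-4) = -9 - 12 = -21)
k(A) = 8 - A/3 (k(A) = 8 + (A*(-1))/3 = 8 + (-A)/3 = 8 - A/3)
H(J) = 105 - 21*J (H(J) = (-5 + J)*(-21) = 105 - 21*J)
q(Y) = -1 (q(Y) = 2 - 3 = -1)
q(k(2))*H(-2) = -(105 - 21*(-2)) = -(105 + 42) = -1*147 = -147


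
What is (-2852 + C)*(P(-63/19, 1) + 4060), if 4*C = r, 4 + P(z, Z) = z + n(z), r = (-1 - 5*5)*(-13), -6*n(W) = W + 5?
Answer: -426171015/38 ≈ -1.1215e+7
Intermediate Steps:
n(W) = -⅚ - W/6 (n(W) = -(W + 5)/6 = -(5 + W)/6 = -⅚ - W/6)
r = 338 (r = (-1 - 25)*(-13) = -26*(-13) = 338)
P(z, Z) = -29/6 + 5*z/6 (P(z, Z) = -4 + (z + (-⅚ - z/6)) = -4 + (-⅚ + 5*z/6) = -29/6 + 5*z/6)
C = 169/2 (C = (¼)*338 = 169/2 ≈ 84.500)
(-2852 + C)*(P(-63/19, 1) + 4060) = (-2852 + 169/2)*((-29/6 + 5*(-63/19)/6) + 4060) = -5535*((-29/6 + 5*(-63*1/19)/6) + 4060)/2 = -5535*((-29/6 + (⅚)*(-63/19)) + 4060)/2 = -5535*((-29/6 - 105/38) + 4060)/2 = -5535*(-433/57 + 4060)/2 = -5535/2*230987/57 = -426171015/38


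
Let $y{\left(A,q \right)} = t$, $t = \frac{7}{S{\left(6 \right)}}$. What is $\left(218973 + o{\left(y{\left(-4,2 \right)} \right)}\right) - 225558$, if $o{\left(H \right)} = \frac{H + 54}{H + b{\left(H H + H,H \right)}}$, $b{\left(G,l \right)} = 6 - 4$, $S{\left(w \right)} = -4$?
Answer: $-6376$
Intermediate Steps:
$t = - \frac{7}{4}$ ($t = \frac{7}{-4} = 7 \left(- \frac{1}{4}\right) = - \frac{7}{4} \approx -1.75$)
$b{\left(G,l \right)} = 2$ ($b{\left(G,l \right)} = 6 - 4 = 2$)
$y{\left(A,q \right)} = - \frac{7}{4}$
$o{\left(H \right)} = \frac{54 + H}{2 + H}$ ($o{\left(H \right)} = \frac{H + 54}{H + 2} = \frac{54 + H}{2 + H}$)
$\left(218973 + o{\left(y{\left(-4,2 \right)} \right)}\right) - 225558 = \left(218973 + \frac{54 - \frac{7}{4}}{2 - \frac{7}{4}}\right) - 225558 = \left(218973 + \frac{1}{\frac{1}{4}} \cdot \frac{209}{4}\right) - 225558 = \left(218973 + 4 \cdot \frac{209}{4}\right) - 225558 = \left(218973 + 209\right) - 225558 = 219182 - 225558 = -6376$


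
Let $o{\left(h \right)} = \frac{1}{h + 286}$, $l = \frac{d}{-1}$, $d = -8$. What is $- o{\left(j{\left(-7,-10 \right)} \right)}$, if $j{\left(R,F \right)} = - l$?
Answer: $- \frac{1}{278} \approx -0.0035971$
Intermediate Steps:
$l = 8$ ($l = - \frac{8}{-1} = \left(-8\right) \left(-1\right) = 8$)
$j{\left(R,F \right)} = -8$ ($j{\left(R,F \right)} = \left(-1\right) 8 = -8$)
$o{\left(h \right)} = \frac{1}{286 + h}$
$- o{\left(j{\left(-7,-10 \right)} \right)} = - \frac{1}{286 - 8} = - \frac{1}{278}$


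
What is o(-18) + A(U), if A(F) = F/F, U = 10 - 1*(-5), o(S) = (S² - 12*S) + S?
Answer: 523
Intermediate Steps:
o(S) = S² - 11*S
U = 15 (U = 10 + 5 = 15)
A(F) = 1
o(-18) + A(U) = -18*(-11 - 18) + 1 = -18*(-29) + 1 = 522 + 1 = 523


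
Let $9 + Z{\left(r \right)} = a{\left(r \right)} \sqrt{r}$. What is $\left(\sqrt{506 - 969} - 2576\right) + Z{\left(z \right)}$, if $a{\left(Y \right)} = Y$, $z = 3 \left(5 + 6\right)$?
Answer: $-2585 + 33 \sqrt{33} + i \sqrt{463} \approx -2395.4 + 21.517 i$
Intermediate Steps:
$z = 33$ ($z = 3 \cdot 11 = 33$)
$Z{\left(r \right)} = -9 + r^{\frac{3}{2}}$ ($Z{\left(r \right)} = -9 + r \sqrt{r} = -9 + r^{\frac{3}{2}}$)
$\left(\sqrt{506 - 969} - 2576\right) + Z{\left(z \right)} = \left(\sqrt{506 - 969} - 2576\right) - \left(9 - 33^{\frac{3}{2}}\right) = \left(\sqrt{-463} - 2576\right) - \left(9 - 33 \sqrt{33}\right) = \left(i \sqrt{463} - 2576\right) - \left(9 - 33 \sqrt{33}\right) = \left(-2576 + i \sqrt{463}\right) - \left(9 - 33 \sqrt{33}\right) = -2585 + 33 \sqrt{33} + i \sqrt{463}$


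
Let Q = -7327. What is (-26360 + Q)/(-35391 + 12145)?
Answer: 171/118 ≈ 1.4492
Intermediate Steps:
(-26360 + Q)/(-35391 + 12145) = (-26360 - 7327)/(-35391 + 12145) = -33687/(-23246) = -33687*(-1/23246) = 171/118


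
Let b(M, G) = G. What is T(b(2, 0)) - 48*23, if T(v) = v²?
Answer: -1104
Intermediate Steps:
T(b(2, 0)) - 48*23 = 0² - 48*23 = 0 - 1104 = -1104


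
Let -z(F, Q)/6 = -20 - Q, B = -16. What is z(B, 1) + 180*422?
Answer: 76086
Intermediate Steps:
z(F, Q) = 120 + 6*Q (z(F, Q) = -6*(-20 - Q) = 120 + 6*Q)
z(B, 1) + 180*422 = (120 + 6*1) + 180*422 = (120 + 6) + 75960 = 126 + 75960 = 76086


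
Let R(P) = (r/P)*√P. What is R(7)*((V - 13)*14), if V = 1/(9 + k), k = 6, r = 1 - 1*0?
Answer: -388*√7/15 ≈ -68.437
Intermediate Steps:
r = 1 (r = 1 + 0 = 1)
V = 1/15 (V = 1/(9 + 6) = 1/15 ≈ 0.066667)
R(P) = P^(-½) (R(P) = (1/P)*√P = √P/P = P^(-½))
R(7)*((V - 13)*14) = ((1/15 - 13)*14)/√7 = (√7/7)*(-194/15*14) = (√7/7)*(-2716/15) = -388*√7/15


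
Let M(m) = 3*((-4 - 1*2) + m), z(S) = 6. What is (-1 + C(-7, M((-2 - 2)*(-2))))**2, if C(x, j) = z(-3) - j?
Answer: 1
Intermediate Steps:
M(m) = -18 + 3*m (M(m) = 3*((-4 - 2) + m) = 3*(-6 + m) = -18 + 3*m)
C(x, j) = 6 - j
(-1 + C(-7, M((-2 - 2)*(-2))))**2 = (-1 + (6 - (-18 + 3*((-2 - 2)*(-2)))))**2 = (-1 + (6 - (-18 + 3*(-4*(-2)))))**2 = (-1 + (6 - (-18 + 3*8)))**2 = (-1 + (6 - (-18 + 24)))**2 = (-1 + (6 - 1*6))**2 = (-1 + (6 - 6))**2 = (-1 + 0)**2 = (-1)**2 = 1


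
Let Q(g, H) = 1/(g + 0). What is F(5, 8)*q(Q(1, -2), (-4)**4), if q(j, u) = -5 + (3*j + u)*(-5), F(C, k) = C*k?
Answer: -52000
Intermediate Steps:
Q(g, H) = 1/g
q(j, u) = -5 - 15*j - 5*u (q(j, u) = -5 + (u + 3*j)*(-5) = -5 + (-15*j - 5*u) = -5 - 15*j - 5*u)
F(5, 8)*q(Q(1, -2), (-4)**4) = (5*8)*(-5 - 15/1 - 5*(-4)**4) = 40*(-5 - 15*1 - 5*256) = 40*(-5 - 15 - 1280) = 40*(-1300) = -52000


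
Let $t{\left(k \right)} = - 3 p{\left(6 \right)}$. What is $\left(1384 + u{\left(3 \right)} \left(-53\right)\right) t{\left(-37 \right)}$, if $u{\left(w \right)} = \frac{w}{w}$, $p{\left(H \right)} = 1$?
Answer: $-3993$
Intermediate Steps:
$u{\left(w \right)} = 1$
$t{\left(k \right)} = -3$ ($t{\left(k \right)} = \left(-3\right) 1 = -3$)
$\left(1384 + u{\left(3 \right)} \left(-53\right)\right) t{\left(-37 \right)} = \left(1384 + 1 \left(-53\right)\right) \left(-3\right) = \left(1384 - 53\right) \left(-3\right) = 1331 \left(-3\right) = -3993$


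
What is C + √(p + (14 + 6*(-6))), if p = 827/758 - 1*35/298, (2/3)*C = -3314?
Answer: -4971 + I*√67052705393/56471 ≈ -4971.0 + 4.5855*I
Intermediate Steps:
C = -4971 (C = (3/2)*(-3314) = -4971)
p = 54979/56471 (p = 827*(1/758) - 35*1/298 = 827/758 - 35/298 = 54979/56471 ≈ 0.97358)
C + √(p + (14 + 6*(-6))) = -4971 + √(54979/56471 + (14 + 6*(-6))) = -4971 + √(54979/56471 + (14 - 36)) = -4971 + √(54979/56471 - 22) = -4971 + √(-1187383/56471) = -4971 + I*√67052705393/56471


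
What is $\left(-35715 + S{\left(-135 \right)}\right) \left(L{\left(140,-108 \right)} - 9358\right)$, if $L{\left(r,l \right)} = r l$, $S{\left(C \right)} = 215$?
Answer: $868969000$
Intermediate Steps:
$L{\left(r,l \right)} = l r$
$\left(-35715 + S{\left(-135 \right)}\right) \left(L{\left(140,-108 \right)} - 9358\right) = \left(-35715 + 215\right) \left(\left(-108\right) 140 - 9358\right) = - 35500 \left(-15120 - 9358\right) = \left(-35500\right) \left(-24478\right) = 868969000$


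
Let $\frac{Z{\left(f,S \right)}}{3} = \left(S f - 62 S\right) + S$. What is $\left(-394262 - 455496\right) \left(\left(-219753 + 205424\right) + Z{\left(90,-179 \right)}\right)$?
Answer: $25409463716$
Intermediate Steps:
$Z{\left(f,S \right)} = - 183 S + 3 S f$ ($Z{\left(f,S \right)} = 3 \left(\left(S f - 62 S\right) + S\right) = 3 \left(\left(- 62 S + S f\right) + S\right) = 3 \left(- 61 S + S f\right) = - 183 S + 3 S f$)
$\left(-394262 - 455496\right) \left(\left(-219753 + 205424\right) + Z{\left(90,-179 \right)}\right) = \left(-394262 - 455496\right) \left(\left(-219753 + 205424\right) + 3 \left(-179\right) \left(-61 + 90\right)\right) = - 849758 \left(-14329 + 3 \left(-179\right) 29\right) = - 849758 \left(-14329 - 15573\right) = \left(-849758\right) \left(-29902\right) = 25409463716$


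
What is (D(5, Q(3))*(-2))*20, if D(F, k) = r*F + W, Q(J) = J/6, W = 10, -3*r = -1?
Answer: -1400/3 ≈ -466.67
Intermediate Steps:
r = ⅓ (r = -⅓*(-1) = ⅓ ≈ 0.33333)
Q(J) = J/6 (Q(J) = J*(⅙) = J/6)
D(F, k) = 10 + F/3 (D(F, k) = F/3 + 10 = 10 + F/3)
(D(5, Q(3))*(-2))*20 = ((10 + (⅓)*5)*(-2))*20 = ((10 + 5/3)*(-2))*20 = ((35/3)*(-2))*20 = -70/3*20 = -1400/3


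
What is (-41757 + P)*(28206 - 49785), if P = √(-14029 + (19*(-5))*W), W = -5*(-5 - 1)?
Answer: 901074303 - 21579*I*√16879 ≈ 9.0107e+8 - 2.8035e+6*I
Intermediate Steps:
W = 30 (W = -5*(-6) = 30)
P = I*√16879 (P = √(-14029 + (19*(-5))*30) = √(-14029 - 95*30) = √(-14029 - 2850) = √(-16879) = I*√16879 ≈ 129.92*I)
(-41757 + P)*(28206 - 49785) = (-41757 + I*√16879)*(28206 - 49785) = (-41757 + I*√16879)*(-21579) = 901074303 - 21579*I*√16879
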